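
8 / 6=4/3 = 1.33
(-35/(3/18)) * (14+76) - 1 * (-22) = -18878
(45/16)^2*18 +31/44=201467/1408 = 143.09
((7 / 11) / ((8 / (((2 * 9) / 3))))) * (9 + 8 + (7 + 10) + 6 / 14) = 723/44 = 16.43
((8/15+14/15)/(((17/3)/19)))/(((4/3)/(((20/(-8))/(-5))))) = 627/340 = 1.84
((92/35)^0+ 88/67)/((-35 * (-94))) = 31/44086 = 0.00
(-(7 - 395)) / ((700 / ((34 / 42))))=1649/3675 = 0.45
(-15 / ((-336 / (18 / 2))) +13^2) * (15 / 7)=284595/784 = 363.00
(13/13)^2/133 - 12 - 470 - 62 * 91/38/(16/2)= -532587/1064 = -500.55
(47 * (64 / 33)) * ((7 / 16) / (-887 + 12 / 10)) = -6580/146157 = -0.05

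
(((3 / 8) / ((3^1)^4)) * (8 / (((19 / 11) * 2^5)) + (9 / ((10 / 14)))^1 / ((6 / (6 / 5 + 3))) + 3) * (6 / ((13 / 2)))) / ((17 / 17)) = 22733/444600 = 0.05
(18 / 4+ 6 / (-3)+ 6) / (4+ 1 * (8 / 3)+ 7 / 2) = 51/61 = 0.84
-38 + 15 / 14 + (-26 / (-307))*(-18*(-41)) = 109913/4298 = 25.57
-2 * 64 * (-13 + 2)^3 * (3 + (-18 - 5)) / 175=-681472/35 = -19470.63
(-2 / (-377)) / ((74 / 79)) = 79/13949 = 0.01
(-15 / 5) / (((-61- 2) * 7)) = 1/147 = 0.01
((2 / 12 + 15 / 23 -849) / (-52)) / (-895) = -0.02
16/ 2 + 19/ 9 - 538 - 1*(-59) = -4220/9 = -468.89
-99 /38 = -2.61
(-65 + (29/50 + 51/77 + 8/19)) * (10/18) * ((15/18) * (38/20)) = -4633073/83160 = -55.71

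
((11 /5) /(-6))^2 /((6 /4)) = 121/1350 = 0.09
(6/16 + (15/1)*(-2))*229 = -54273/8 = -6784.12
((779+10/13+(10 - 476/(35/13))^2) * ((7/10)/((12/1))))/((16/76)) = 412107283/52000 = 7925.14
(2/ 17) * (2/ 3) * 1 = 4/51 = 0.08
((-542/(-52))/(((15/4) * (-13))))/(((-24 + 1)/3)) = 542/19435 = 0.03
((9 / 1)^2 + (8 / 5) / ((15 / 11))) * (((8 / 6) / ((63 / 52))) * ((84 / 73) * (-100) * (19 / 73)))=-389698816/143883 = -2708.44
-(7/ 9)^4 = -2401/6561 = -0.37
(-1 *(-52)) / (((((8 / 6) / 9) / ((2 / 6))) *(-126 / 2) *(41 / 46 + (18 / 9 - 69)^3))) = 598/96845399 = 0.00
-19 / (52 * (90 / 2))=-19/2340 = -0.01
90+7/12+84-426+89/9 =-8695/36 = -241.53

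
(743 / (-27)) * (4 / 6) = -18.35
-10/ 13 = -0.77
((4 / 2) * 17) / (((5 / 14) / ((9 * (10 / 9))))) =952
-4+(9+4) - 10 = -1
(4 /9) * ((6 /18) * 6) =8/9 = 0.89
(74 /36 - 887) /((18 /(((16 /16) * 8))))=-31858/81 = -393.31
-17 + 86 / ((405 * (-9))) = -62051/3645 = -17.02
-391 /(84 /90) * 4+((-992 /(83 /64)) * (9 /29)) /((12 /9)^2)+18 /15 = -152318736/84245 = -1808.04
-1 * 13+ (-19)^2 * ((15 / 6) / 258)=-4903/516 = -9.50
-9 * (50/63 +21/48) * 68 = -21097/28 = -753.46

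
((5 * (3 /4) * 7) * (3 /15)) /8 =0.66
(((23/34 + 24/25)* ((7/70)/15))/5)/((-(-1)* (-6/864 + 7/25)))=16692/2088875 = 0.01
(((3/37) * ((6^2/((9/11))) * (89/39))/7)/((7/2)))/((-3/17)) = -133144/70707 = -1.88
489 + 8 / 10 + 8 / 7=17183/35 = 490.94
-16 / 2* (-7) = 56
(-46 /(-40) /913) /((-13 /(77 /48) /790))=-12719/103584 = -0.12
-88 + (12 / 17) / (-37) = -55364/629 = -88.02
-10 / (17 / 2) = -20/17 = -1.18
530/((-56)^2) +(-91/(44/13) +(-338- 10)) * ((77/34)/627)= -19806505/16713312 = -1.19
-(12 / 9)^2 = -16/9 = -1.78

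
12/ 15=4/5 = 0.80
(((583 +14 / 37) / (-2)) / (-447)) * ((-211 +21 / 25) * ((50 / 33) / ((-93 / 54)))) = 6130140/50809 = 120.65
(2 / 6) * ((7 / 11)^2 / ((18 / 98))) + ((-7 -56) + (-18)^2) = 261.73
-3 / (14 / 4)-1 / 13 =-85/91 = -0.93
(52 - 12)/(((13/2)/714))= 57120/13 = 4393.85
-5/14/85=-1/238 = 0.00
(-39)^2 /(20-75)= -1521/55 = -27.65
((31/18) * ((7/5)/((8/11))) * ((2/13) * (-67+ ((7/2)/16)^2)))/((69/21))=-381850777/36741120 = -10.39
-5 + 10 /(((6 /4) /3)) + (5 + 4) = 24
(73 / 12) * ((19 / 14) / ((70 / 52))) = 18031/2940 = 6.13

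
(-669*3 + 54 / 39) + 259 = -22706/13 = -1746.62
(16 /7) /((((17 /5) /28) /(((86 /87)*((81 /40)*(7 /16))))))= 8127/493 = 16.48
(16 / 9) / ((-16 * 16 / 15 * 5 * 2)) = -0.01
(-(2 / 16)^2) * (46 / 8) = -23/256 = -0.09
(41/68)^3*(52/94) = 895973/7389152 = 0.12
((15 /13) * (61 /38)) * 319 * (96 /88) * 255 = 40598550/247 = 164366.60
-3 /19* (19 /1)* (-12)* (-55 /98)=-990/49 = -20.20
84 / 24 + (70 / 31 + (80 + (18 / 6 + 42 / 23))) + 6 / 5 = 654421/7130 = 91.78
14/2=7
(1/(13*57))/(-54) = -1/40014 = 0.00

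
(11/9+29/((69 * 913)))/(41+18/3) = 231076/8882577 = 0.03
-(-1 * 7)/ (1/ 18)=126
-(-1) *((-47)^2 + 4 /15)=33139/15 = 2209.27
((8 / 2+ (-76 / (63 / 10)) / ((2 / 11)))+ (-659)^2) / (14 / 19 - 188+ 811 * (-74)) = -519759725/72060912 = -7.21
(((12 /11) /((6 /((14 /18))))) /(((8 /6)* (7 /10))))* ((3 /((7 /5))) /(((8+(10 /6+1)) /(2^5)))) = 0.97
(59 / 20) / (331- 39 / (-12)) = 59/6685 = 0.01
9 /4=2.25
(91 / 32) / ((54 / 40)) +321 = 69791/216 = 323.11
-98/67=-1.46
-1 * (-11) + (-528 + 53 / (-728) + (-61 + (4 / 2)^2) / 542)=-102033007/197288 = -517.18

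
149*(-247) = -36803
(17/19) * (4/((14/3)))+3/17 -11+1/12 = -270595/27132 = -9.97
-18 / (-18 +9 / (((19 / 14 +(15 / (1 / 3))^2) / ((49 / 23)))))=652487/652144 = 1.00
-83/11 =-7.55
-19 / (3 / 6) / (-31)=38/31 = 1.23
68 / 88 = 17/22 = 0.77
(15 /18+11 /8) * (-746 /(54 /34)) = -1037.26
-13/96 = -0.14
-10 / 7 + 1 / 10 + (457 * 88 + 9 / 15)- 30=40185.27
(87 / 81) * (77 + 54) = 3799/27 = 140.70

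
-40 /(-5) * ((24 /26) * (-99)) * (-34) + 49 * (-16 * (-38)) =710432/13 = 54648.62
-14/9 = -1.56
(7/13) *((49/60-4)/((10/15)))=-1337/520 = -2.57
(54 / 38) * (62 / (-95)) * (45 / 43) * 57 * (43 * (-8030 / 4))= 90734985/19 = 4775525.53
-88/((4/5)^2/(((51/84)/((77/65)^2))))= -1795625/30184 = -59.49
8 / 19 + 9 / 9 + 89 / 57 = 170/57 = 2.98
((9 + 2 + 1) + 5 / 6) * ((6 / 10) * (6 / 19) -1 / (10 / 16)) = -5159/285 = -18.10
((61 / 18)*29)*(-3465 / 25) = -136213/10 = -13621.30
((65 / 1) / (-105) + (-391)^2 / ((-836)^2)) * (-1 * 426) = 417135437/2446136 = 170.53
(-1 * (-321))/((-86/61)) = -19581/86 = -227.69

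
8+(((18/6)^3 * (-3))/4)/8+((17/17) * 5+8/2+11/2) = 639/32 = 19.97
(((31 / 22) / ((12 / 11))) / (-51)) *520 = -2015/153 = -13.17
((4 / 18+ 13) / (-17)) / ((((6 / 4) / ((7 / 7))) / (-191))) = 2674/27 = 99.04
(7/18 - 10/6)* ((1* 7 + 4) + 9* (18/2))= -1058/9 = -117.56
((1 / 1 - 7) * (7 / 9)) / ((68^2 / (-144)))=42/289 = 0.15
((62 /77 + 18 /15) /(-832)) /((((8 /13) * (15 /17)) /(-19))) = 62339/739200 = 0.08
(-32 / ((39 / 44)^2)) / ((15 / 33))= -681472/7605 = -89.61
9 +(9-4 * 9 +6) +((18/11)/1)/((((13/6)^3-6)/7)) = -91716/9911 = -9.25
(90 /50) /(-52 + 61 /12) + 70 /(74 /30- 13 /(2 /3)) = -852384/205495 = -4.15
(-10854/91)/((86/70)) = -54270/559 = -97.08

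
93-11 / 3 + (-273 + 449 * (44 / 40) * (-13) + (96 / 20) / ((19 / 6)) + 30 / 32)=-6020945/912 = -6601.91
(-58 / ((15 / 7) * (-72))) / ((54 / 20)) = 203/1458 = 0.14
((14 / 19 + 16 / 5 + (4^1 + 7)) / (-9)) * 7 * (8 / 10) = -13244/1425 = -9.29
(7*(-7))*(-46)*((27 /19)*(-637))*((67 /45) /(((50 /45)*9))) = -144297699/475 = -303784.63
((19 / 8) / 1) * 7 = 133/8 = 16.62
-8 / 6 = -4/3 = -1.33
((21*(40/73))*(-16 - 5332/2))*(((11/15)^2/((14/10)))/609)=-288464/14819 = -19.47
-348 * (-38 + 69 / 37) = 465276/37 = 12575.03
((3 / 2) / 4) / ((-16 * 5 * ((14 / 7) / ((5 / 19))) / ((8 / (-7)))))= 3/4256 = 0.00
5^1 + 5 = 10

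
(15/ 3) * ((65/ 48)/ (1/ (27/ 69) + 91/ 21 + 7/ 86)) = 645/664 = 0.97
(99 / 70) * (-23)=-2277/70 = -32.53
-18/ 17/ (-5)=18/85 = 0.21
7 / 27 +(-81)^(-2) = 1702/6561 = 0.26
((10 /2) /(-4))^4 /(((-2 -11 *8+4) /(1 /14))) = -625/308224 = 0.00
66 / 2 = 33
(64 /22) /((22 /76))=10.05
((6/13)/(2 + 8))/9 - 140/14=-1949/195 = -9.99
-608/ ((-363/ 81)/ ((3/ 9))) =5472/121 = 45.22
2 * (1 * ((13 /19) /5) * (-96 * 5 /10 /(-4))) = 312/95 = 3.28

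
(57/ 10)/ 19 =0.30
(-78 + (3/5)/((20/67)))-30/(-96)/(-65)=-395173/5200 = -75.99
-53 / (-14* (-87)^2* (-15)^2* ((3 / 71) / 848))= 1595512/35763525 = 0.04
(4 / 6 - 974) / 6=-1460/9 = -162.22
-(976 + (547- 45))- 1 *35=-1513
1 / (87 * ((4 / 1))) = 1/348 = 0.00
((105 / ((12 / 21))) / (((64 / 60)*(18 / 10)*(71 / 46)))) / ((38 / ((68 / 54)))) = 2394875/1165536 = 2.05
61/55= 1.11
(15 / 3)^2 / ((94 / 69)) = 1725/94 = 18.35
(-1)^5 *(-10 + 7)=3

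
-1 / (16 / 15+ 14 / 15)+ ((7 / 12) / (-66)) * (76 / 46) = -4687/9108 = -0.51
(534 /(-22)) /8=-267/88 = -3.03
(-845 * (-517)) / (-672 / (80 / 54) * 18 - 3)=-2184325/40839 = -53.49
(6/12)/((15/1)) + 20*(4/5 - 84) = -49919/30 = -1663.97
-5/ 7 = -0.71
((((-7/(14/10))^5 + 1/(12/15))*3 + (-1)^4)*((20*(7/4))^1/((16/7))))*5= -717409.77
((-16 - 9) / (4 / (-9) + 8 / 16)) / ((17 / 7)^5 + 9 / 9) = -1260525/239444 = -5.26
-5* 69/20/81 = -23/108 = -0.21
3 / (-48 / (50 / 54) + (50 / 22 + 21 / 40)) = -6600/107893 = -0.06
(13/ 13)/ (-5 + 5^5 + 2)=1/3122 = 0.00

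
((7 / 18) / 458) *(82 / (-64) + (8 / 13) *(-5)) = -12691/3429504 = 0.00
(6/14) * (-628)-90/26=-24807/91 = -272.60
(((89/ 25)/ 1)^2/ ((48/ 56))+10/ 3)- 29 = -13601/1250 = -10.88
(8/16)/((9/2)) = 1/9 = 0.11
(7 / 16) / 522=7/8352 = 0.00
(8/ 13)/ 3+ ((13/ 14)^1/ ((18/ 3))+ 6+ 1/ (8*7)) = 6.38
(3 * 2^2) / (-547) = -12/547 = -0.02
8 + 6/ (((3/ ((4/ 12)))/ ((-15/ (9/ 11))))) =-4.22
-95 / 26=-3.65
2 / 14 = 1/7 = 0.14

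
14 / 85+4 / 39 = 886/3315 = 0.27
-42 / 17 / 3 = -14/17 = -0.82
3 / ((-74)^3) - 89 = -36064939/405224 = -89.00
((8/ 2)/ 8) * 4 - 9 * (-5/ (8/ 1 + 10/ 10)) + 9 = 16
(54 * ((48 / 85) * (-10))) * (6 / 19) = -31104/323 = -96.30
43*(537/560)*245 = 161637/16 = 10102.31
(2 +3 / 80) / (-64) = -163/5120 = -0.03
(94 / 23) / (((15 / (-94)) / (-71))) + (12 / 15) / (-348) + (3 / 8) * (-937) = 117422353/80040 = 1467.05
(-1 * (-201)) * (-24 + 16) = -1608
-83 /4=-20.75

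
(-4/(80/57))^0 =1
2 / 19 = 0.11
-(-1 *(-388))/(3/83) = -32204/3 = -10734.67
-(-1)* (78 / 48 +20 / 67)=1031/536 = 1.92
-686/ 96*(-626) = 107359/24 = 4473.29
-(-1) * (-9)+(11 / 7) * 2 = -41/7 = -5.86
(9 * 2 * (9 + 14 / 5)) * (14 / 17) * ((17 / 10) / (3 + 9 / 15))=413/5 = 82.60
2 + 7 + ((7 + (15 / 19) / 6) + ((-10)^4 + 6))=380841/38 = 10022.13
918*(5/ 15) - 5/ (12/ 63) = 1119/4 = 279.75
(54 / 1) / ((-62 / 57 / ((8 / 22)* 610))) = -3755160/341 = -11012.20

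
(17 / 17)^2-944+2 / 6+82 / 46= -64921/69 = -940.88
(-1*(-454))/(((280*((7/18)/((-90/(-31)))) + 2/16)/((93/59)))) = 19.02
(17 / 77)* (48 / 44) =204/847 = 0.24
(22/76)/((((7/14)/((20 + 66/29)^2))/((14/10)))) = 1691228/4205 = 402.19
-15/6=-5/2 = -2.50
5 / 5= 1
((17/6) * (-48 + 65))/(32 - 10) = 289/132 = 2.19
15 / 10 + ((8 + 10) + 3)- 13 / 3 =109/6 = 18.17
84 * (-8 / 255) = -224/85 = -2.64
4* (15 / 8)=15/2 = 7.50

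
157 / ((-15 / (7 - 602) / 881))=16459723/3 = 5486574.33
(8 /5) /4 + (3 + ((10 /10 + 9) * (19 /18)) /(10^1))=4.46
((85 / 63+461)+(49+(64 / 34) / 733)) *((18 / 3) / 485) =802866262/126915285 = 6.33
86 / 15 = 5.73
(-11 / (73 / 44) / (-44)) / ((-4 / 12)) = -33/73 = -0.45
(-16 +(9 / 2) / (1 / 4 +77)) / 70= -821/3605 = -0.23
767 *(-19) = -14573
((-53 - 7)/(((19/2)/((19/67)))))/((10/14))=-168/67 = -2.51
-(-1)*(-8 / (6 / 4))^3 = -4096/27 = -151.70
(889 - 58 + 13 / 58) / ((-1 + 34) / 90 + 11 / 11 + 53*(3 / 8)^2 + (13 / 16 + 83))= 23141280/2578883 = 8.97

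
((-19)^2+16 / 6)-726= -362.33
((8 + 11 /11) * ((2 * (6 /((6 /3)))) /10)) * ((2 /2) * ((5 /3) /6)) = 3/2 = 1.50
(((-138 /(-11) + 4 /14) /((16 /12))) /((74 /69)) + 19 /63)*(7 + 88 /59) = 79429709/1008546 = 78.76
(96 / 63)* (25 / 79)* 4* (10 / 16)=2000/1659 = 1.21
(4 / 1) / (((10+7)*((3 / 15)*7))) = 0.17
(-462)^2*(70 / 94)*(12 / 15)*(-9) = -53787888/47 = -1144423.15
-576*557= -320832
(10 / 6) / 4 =5/12 = 0.42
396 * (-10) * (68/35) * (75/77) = -367200/49 = -7493.88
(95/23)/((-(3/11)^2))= -11495/207 = -55.53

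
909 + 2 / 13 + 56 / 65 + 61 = 971.02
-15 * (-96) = 1440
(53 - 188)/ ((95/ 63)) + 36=-53.53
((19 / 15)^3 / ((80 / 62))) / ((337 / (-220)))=-2338919/2274750 = -1.03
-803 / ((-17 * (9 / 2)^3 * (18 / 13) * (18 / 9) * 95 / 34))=41756/623295 = 0.07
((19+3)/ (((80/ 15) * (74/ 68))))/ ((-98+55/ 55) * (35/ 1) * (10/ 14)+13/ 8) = -1122/717319 = 0.00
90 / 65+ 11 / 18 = 467/234 = 2.00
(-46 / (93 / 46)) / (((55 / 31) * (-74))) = 1058/6105 = 0.17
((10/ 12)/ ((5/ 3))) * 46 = 23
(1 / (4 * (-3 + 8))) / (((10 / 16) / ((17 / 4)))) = 17/50 = 0.34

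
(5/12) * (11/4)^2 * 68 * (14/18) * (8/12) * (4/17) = 4235/162 = 26.14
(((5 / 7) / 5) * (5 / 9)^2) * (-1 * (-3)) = 25/189 = 0.13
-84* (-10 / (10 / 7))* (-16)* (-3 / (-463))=-28224/463 = -60.96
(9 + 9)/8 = 9/4 = 2.25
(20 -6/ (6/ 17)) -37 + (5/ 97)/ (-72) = -237461/6984 = -34.00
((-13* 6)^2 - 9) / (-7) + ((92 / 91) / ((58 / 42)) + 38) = -2188061/2639 = -829.13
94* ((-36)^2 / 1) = 121824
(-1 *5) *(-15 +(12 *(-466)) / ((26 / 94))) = 1315095/13 = 101161.15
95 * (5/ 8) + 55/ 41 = 19915/328 = 60.72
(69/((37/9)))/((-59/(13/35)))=-8073/76405 = -0.11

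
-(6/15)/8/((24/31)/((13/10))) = -403/4800 = -0.08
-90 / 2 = -45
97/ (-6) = -97/6 = -16.17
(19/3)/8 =19/24 = 0.79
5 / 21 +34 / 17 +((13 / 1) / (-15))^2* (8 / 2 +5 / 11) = 96742/17325 = 5.58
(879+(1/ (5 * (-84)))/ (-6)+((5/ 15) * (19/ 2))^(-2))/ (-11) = -79.92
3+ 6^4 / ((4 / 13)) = 4215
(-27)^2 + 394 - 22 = 1101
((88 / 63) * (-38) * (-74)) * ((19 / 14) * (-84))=-9403328/21 = -447777.52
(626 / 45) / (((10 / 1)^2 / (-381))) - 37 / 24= -54543/1000 = -54.54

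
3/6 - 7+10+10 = 27/2 = 13.50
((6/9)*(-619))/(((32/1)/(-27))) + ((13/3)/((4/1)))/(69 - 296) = 3793799/10896 = 348.18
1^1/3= 1/3 = 0.33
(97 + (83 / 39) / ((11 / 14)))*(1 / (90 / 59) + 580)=447075745/7722 = 57896.37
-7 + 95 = 88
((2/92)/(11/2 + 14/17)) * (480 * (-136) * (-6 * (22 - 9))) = 17312256/989 = 17504.81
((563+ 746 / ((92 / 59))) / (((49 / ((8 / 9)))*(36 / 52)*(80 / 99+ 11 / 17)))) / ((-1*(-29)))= 0.65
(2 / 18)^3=1/729 = 0.00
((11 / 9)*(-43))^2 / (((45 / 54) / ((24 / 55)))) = 325424/225 = 1446.33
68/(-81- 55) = -1/2 = -0.50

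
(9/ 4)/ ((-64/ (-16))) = 9/16 = 0.56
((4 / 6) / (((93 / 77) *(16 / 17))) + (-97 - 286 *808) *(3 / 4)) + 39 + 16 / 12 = -386912357/2232 = -173347.83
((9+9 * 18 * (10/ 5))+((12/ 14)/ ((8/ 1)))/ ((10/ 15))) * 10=93285/28 = 3331.61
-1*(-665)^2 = -442225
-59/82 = -0.72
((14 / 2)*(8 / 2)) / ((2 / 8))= 112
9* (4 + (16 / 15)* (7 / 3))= 292/5 = 58.40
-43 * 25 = -1075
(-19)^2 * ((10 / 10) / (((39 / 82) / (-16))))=-473632/39 = -12144.41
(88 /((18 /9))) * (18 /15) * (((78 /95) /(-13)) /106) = -792/25175 = -0.03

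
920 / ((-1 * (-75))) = 184/15 = 12.27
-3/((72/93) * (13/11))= -341/104 = -3.28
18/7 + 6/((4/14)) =165/7 = 23.57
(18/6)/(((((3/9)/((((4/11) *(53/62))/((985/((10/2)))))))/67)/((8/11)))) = 511344/738947 = 0.69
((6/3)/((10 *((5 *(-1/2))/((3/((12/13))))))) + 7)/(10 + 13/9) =3033/5150 = 0.59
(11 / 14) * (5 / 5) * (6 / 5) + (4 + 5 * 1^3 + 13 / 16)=6023/560 = 10.76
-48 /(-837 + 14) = 48/823 = 0.06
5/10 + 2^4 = 33/2 = 16.50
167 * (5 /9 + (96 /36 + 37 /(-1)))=-50768/9 = -5640.89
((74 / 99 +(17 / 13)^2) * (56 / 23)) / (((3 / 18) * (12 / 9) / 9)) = 10361484/42757 = 242.33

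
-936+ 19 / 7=-933.29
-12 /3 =-4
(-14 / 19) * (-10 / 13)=140/247 = 0.57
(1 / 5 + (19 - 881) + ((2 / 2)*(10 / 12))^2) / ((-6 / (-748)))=-28984813/270 = -107351.16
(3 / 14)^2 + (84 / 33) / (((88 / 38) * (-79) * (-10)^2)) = 1072129/23419550 = 0.05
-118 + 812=694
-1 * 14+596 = 582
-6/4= -3/2 = -1.50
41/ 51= 0.80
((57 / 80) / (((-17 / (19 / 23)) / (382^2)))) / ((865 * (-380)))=2079417/135286000 = 0.02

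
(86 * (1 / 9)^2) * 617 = 53062/81 = 655.09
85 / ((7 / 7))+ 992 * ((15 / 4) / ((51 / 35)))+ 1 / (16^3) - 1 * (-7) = 184172561/69632 = 2644.94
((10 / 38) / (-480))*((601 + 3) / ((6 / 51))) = -2567/912 = -2.81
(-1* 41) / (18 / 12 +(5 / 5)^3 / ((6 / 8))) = -246/17 = -14.47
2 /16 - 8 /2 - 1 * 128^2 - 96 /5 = -656283/40 = -16407.08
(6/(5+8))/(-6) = -1/13 = -0.08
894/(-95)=-894/95 = -9.41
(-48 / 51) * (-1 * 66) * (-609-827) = -1516416/17 = -89200.94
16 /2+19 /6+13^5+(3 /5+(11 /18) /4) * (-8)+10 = 33417733/90 = 371308.14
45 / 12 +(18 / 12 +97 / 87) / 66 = 10880/2871 = 3.79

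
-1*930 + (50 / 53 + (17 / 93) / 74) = -338868779/364746 = -929.05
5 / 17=0.29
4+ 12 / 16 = 4.75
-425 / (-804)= 425/804 = 0.53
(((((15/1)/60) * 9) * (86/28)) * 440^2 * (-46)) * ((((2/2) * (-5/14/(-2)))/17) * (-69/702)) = 688096750/10829 = 63542.04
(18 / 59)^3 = 5832/205379 = 0.03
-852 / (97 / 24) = -20448/97 = -210.80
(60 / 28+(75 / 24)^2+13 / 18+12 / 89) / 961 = 4580887/344852928 = 0.01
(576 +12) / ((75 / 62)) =12152/25 = 486.08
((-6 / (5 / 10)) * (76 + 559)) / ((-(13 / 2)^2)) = 30480/169 = 180.36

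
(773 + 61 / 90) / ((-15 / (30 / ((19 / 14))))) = -974834/855 = -1140.16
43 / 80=0.54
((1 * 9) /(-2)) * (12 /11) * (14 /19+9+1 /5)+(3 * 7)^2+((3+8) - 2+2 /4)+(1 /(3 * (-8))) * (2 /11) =5037463/12540 = 401.71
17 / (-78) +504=39295/78 = 503.78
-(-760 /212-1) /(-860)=-0.01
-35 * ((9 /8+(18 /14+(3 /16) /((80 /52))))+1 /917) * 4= -743483/2096 = -354.72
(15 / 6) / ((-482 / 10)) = -25/482 = -0.05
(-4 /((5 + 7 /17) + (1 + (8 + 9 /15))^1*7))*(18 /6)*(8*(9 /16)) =-2295/3086 = -0.74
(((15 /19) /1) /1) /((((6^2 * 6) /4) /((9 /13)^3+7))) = 0.11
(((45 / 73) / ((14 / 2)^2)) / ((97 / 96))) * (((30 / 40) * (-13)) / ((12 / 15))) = -52650/346969 = -0.15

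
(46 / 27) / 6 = 23/81 = 0.28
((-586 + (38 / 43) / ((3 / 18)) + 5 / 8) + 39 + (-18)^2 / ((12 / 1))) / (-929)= 176841/319576 = 0.55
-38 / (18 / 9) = -19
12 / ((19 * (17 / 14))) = 0.52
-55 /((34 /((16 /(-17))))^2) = -3520/83521 = -0.04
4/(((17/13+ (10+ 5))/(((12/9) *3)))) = 52/53 = 0.98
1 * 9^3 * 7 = 5103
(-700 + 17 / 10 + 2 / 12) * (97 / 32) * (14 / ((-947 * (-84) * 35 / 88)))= -199529/213075 = -0.94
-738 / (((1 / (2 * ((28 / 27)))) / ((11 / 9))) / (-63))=353584/3 = 117861.33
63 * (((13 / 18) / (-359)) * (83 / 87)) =-7553/62466 = -0.12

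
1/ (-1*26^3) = -1/17576 = 0.00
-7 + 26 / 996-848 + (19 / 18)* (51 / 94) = -39996229/46812 = -854.40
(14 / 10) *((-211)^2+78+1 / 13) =4058516/65 = 62438.71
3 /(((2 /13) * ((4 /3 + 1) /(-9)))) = -1053/14 = -75.21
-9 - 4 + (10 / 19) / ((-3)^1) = -751/57 = -13.18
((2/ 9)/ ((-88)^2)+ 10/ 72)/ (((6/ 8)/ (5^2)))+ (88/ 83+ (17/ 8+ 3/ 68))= 144929113/18438948 = 7.86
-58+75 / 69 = -1309/23 = -56.91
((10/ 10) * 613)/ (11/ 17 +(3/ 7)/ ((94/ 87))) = 6857018/11675 = 587.32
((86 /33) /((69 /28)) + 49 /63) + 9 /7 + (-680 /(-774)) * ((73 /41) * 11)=571220618/28100457 = 20.33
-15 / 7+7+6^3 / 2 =790/7 = 112.86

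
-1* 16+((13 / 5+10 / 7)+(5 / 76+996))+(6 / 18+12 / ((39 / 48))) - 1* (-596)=165485729/103740 = 1595.20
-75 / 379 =-0.20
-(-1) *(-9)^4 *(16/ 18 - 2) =-7290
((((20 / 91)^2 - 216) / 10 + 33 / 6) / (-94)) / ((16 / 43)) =57312163/124546240 = 0.46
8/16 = 1/2 = 0.50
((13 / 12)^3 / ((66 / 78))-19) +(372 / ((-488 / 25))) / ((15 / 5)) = -27653651/1159488 = -23.85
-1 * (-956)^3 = 873722816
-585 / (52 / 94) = -2115/2 = -1057.50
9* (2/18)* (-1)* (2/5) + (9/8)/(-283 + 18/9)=-4541/11240 = -0.40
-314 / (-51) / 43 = 314/2193 = 0.14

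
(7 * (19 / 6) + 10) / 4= 193/24 = 8.04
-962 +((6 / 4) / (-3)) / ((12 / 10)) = -11549/12 = -962.42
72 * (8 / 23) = 576/23 = 25.04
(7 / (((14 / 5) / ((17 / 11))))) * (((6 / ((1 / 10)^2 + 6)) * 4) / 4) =25500/6611 = 3.86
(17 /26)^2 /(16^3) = 289/2768896 = 0.00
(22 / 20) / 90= 11/900 = 0.01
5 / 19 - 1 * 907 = -17228/19 = -906.74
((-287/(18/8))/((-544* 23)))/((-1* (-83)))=287/2336616 = 0.00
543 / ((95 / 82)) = 468.69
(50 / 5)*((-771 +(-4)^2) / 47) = -7550/47 = -160.64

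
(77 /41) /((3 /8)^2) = 4928/369 = 13.36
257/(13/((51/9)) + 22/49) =214081/2285 = 93.69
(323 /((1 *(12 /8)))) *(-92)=-59432/3 = -19810.67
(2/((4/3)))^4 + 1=97/16 = 6.06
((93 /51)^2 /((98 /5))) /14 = 4805/396508 = 0.01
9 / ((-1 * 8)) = -9/8 = -1.12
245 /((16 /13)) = 3185/16 = 199.06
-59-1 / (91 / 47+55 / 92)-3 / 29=-18905694/317753 = -59.50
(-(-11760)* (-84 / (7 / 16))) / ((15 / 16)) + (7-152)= -2408593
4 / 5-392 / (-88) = 289/55 = 5.25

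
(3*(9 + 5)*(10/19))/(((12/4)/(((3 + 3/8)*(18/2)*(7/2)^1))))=59535/76 = 783.36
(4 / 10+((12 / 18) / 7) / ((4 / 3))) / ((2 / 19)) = 627/140 = 4.48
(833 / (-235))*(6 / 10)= -2499/1175 = -2.13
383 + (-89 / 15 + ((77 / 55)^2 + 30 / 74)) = 1052924/2775 = 379.43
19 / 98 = 0.19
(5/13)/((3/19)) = 95/39 = 2.44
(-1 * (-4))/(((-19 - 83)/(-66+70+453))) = -914/51 = -17.92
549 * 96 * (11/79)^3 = 70149024/493039 = 142.28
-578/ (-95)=578/95 = 6.08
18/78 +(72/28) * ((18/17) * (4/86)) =23775/66521 = 0.36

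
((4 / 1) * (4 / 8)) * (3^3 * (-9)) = -486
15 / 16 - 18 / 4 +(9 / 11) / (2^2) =-591/176 = -3.36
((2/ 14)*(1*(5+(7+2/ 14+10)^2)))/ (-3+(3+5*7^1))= 2929/2401 = 1.22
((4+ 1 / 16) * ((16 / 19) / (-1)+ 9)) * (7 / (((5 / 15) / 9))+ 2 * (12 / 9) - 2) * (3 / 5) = 1146535/304 = 3771.50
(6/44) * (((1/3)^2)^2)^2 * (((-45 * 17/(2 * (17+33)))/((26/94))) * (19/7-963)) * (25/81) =13427195/78810732 = 0.17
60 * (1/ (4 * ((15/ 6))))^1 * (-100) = -600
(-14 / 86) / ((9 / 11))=-77/387 = -0.20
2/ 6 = 1/3 = 0.33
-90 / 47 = -1.91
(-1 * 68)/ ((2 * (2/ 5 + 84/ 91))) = -1105/43 = -25.70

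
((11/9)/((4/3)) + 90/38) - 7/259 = 27485/8436 = 3.26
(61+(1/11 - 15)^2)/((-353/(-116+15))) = 3461977/42713 = 81.05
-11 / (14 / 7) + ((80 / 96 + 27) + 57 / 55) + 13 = 6001/165 = 36.37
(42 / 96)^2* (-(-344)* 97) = 204379/32 = 6386.84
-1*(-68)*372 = 25296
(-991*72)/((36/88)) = -174416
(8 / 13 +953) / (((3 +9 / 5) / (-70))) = -2169475/156 = -13906.89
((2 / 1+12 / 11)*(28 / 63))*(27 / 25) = 408/275 = 1.48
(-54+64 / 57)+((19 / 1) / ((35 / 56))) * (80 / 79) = -99482/4503 = -22.09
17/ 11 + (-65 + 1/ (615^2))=-264001039/4160475 = -63.45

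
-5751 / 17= -338.29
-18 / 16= -9/8 = -1.12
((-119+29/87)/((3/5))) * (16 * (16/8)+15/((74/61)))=-2921870/333 = -8774.38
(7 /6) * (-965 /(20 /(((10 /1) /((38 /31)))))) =-459.22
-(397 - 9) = -388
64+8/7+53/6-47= 1133/42 = 26.98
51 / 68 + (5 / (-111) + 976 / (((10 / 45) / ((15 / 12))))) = 2437873/444 = 5490.70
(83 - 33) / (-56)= -25/28 = -0.89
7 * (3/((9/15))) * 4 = 140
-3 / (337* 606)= -1/68074 = 0.00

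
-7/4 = -1.75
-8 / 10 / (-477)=4/2385 = 0.00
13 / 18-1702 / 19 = -30389/342 = -88.86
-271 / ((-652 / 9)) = 2439/652 = 3.74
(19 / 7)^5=2476099/16807 = 147.33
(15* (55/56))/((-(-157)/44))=9075/2198 = 4.13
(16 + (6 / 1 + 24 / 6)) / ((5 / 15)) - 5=73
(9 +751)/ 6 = 380/3 = 126.67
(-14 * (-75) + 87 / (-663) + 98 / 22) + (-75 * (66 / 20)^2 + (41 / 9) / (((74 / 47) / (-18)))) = 66737883/359788 = 185.49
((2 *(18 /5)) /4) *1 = 9/5 = 1.80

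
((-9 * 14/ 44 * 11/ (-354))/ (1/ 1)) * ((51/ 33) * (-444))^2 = 299104596/7139 = 41897.27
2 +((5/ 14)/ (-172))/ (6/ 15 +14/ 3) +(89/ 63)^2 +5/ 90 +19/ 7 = 701989235/103765536 = 6.77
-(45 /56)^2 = -2025/3136 = -0.65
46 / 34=23/17 = 1.35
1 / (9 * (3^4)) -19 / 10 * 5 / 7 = -13837/10206 = -1.36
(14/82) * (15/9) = 35/123 = 0.28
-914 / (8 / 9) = -4113/4 = -1028.25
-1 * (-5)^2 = -25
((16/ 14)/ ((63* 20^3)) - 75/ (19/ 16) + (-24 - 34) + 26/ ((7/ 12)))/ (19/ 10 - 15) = 641717981/109764900 = 5.85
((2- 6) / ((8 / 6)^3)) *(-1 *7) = 189/16 = 11.81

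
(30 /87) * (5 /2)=25/29 = 0.86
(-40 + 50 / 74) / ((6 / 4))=-26.22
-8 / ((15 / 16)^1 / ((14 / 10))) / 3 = -896/225 = -3.98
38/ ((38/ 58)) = 58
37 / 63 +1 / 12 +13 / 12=221/126 = 1.75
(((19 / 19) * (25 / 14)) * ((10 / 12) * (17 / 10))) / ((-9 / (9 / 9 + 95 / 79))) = -12325/19908 = -0.62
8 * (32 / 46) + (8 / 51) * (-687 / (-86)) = 6.82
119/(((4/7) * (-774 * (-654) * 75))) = 833/151858800 = 0.00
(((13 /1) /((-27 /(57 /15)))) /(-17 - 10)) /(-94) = -247/342630 = 0.00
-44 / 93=-0.47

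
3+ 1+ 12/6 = 6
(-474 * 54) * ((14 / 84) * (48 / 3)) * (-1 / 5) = 68256/5 = 13651.20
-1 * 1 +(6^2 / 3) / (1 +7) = 1/2 = 0.50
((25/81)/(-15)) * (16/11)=-80/2673 = -0.03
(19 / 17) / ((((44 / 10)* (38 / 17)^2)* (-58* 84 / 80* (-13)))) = 425/6618612 = 0.00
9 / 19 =0.47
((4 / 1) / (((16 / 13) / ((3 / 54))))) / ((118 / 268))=871/2124 = 0.41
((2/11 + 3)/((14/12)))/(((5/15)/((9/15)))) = 54/11 = 4.91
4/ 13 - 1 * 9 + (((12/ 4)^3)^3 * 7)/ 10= 1790023/130 = 13769.41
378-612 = -234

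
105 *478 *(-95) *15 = -71520750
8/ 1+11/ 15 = 131/15 = 8.73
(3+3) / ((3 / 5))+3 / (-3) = 9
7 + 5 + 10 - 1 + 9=30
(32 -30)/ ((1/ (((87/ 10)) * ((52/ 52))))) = 17.40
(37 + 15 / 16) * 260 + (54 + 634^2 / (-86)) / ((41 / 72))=12346237/7052 = 1750.74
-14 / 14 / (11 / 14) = -14/11 = -1.27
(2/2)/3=1/3 = 0.33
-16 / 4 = -4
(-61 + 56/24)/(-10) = 88/15 = 5.87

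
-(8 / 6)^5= -1024/243 = -4.21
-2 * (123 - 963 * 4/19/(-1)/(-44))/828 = -4124/14421 = -0.29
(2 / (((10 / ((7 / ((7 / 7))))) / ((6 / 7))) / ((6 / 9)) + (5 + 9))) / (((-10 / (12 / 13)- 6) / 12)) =-96/1111 = -0.09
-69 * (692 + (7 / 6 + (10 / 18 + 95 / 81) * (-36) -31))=-248377/6 = -41396.17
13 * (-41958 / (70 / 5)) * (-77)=2999997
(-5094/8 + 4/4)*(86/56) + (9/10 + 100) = -490241/560 = -875.43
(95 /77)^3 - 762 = -347020771/456533 = -760.12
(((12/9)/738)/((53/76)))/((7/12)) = 608/136899 = 0.00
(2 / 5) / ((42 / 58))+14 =1528/105 = 14.55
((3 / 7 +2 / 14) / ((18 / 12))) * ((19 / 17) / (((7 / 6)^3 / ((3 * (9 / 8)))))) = 36936/40817 = 0.90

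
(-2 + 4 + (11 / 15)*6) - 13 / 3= 31/15 = 2.07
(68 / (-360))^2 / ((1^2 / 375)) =1445/108 = 13.38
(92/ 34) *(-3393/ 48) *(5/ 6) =-43355/272 = -159.39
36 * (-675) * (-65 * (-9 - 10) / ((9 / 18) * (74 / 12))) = -360126000/37 = -9733135.14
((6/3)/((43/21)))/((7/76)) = 456/43 = 10.60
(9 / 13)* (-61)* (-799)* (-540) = -236871540/13 = -18220887.69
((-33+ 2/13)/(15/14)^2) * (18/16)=-20923/650 = -32.19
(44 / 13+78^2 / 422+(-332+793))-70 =1121343/2743 = 408.80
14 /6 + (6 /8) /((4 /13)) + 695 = 33589/48 = 699.77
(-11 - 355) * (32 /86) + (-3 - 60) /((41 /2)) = -139.26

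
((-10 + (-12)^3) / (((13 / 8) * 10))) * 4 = -27808/65 = -427.82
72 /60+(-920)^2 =4232006/5 = 846401.20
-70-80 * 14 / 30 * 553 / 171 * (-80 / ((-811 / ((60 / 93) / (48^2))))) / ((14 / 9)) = -902840960/12897333 = -70.00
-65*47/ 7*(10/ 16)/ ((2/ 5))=-76375/112 = -681.92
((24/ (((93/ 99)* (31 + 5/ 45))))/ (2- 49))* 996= -887436/50995 = -17.40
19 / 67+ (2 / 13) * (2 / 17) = 4467/14807 = 0.30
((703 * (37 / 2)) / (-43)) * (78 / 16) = -1014429/688 = -1474.46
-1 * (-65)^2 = -4225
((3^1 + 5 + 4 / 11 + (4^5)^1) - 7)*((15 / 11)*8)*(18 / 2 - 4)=6767400/121 = 55928.93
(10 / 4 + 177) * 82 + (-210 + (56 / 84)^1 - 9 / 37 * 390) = 1600043/111 = 14414.80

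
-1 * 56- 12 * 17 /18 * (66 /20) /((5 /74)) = -15238/25 = -609.52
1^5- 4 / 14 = 5/7 = 0.71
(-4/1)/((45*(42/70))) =-4/27 = -0.15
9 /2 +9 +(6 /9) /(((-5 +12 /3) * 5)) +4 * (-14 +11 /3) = -839/30 = -27.97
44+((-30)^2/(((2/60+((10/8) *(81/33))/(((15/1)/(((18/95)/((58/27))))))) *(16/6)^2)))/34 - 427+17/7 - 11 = -810836269/2540888 = -319.12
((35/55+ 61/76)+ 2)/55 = 575/9196 = 0.06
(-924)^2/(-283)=-853776/283 = -3016.88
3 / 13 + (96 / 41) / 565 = 70743/301145 = 0.23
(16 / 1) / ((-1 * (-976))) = 1/61 = 0.02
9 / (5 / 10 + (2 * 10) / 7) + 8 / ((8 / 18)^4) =312399/1504 = 207.71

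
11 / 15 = 0.73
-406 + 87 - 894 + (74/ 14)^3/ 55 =-22832592/18865 = -1210.31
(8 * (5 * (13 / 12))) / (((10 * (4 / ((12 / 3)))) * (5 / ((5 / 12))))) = 13/36 = 0.36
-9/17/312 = -3/1768 = 0.00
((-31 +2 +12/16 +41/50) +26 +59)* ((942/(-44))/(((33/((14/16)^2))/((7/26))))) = -310020207/40268800 = -7.70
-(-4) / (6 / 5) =10/3 = 3.33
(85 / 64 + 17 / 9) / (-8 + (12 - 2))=1853/1152 = 1.61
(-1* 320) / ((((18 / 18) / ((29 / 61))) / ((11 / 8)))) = -12760/61 = -209.18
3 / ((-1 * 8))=-3/8 = -0.38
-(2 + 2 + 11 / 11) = -5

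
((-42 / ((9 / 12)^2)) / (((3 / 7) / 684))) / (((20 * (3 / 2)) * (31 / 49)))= -2919616/465 = -6278.74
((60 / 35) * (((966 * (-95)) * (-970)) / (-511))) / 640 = -1907505/4088 = -466.61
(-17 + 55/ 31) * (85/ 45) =-8024/279 = -28.76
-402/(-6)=67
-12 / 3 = -4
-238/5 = -47.60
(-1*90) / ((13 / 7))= -630/13 = -48.46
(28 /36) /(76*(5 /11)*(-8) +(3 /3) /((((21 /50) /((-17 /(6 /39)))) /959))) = -77/25005885 = 0.00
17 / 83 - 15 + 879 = 71729/83 = 864.20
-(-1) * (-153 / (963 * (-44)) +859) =4044189/4708 = 859.00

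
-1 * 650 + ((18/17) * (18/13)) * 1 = -143326/221 = -648.53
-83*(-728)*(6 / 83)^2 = 26208/83 = 315.76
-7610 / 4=-3805/2 = -1902.50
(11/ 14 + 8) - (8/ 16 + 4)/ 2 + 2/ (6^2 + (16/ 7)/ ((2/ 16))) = 17483/2660 = 6.57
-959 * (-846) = 811314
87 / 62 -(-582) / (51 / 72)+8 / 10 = 4341691/5270 = 823.85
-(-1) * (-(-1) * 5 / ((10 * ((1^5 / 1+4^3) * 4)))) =1/520 = 0.00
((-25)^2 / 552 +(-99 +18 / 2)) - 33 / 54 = -148177/1656 = -89.48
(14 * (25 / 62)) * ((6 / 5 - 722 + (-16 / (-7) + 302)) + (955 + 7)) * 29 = 2768340/31 = 89301.29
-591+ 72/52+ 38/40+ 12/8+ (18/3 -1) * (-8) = -163063/260 = -627.17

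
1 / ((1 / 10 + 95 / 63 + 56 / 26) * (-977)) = -8190/30100393 = 0.00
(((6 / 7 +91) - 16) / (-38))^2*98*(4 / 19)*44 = 24812568/6859 = 3617.52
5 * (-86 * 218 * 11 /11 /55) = -18748/11 = -1704.36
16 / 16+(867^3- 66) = 651714298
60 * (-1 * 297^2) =-5292540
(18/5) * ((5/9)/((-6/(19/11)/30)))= -190/11 = -17.27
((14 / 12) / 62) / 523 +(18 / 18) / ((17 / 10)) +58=193777895/3307452 = 58.59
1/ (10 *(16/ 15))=3/32 = 0.09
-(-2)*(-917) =-1834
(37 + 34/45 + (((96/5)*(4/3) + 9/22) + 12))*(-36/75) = -150014/4125 = -36.37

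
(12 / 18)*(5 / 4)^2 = 25/24 = 1.04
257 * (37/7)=1358.43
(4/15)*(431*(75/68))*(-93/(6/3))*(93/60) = -1242573/136 = -9136.57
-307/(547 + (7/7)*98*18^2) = -307/32299 = -0.01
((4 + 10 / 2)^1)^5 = 59049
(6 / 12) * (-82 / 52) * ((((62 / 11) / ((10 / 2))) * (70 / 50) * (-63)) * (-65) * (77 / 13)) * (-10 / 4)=3923577/52 = 75453.40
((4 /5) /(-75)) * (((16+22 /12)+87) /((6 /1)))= -629/3375 = -0.19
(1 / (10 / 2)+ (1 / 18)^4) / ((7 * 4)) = 0.01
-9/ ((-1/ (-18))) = -162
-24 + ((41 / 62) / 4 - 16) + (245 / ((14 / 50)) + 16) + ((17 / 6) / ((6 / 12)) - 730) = 94363/744 = 126.83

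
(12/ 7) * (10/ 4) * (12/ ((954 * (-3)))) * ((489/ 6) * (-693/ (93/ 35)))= 627550/1643 = 381.95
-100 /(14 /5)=-250/7 = -35.71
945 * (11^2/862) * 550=31444875/431 = 72957.95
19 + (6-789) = -764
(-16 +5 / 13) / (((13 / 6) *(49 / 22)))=-3828/1183 = -3.24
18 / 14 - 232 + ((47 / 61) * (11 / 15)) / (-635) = -938358994/4067175 = -230.72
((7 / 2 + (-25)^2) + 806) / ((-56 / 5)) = -14345/112 = -128.08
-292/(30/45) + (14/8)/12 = -21017/48 = -437.85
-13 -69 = -82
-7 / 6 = -1.17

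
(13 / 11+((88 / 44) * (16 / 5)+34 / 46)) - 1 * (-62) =88956/1265 = 70.32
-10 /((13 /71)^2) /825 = -10082/27885 = -0.36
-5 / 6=-0.83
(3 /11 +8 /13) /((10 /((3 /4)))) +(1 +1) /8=1811/5720 = 0.32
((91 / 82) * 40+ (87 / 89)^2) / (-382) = -14726549/124058702 = -0.12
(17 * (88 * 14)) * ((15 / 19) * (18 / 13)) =5654880/247 = 22894.25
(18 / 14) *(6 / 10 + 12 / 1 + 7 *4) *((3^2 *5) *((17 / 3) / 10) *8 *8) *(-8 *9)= -30668544/5 = -6133708.80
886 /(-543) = -886/543 = -1.63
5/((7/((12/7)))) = 60/49 = 1.22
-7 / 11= -0.64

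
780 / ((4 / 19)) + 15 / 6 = 7415/2 = 3707.50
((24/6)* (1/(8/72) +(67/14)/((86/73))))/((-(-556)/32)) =125816/41839 = 3.01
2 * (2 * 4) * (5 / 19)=80/19 = 4.21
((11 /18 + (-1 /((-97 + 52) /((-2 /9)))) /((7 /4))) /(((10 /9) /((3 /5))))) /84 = 3449/882000 = 0.00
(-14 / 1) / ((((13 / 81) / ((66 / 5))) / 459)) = -528513.78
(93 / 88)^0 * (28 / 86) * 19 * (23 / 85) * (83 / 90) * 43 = 253897/3825 = 66.38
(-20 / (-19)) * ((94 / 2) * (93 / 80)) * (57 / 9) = 1457/4 = 364.25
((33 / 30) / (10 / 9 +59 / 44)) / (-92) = -1089/223330 = 0.00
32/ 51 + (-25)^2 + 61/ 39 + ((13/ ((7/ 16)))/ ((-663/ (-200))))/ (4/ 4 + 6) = 6805724/10829 = 628.47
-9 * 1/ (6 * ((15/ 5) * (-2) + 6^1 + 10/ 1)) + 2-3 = -23/20 = -1.15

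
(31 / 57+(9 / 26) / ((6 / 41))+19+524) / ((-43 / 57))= -1618075/2236 = -723.65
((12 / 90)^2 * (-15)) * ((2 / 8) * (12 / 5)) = -4/25 = -0.16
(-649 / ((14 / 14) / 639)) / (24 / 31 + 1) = -233746.20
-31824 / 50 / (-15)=5304/125 = 42.43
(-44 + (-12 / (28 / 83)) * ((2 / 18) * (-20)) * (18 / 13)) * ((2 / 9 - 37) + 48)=601556/819 = 734.50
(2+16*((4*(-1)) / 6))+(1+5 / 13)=-284/39 = -7.28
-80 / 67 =-1.19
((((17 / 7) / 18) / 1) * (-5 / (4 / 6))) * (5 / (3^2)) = -425/756 = -0.56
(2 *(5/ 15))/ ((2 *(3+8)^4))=1/43923 = 0.00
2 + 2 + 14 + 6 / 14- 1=17.43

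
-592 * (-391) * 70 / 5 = 3240608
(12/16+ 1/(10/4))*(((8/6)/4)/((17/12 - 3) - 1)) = -23/155 = -0.15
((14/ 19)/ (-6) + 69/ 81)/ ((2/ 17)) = 3179/513 = 6.20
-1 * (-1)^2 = -1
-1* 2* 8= -16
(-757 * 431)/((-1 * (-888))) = -326267/888 = -367.42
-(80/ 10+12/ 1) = -20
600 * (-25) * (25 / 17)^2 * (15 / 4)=-35156250/289 = -121647.92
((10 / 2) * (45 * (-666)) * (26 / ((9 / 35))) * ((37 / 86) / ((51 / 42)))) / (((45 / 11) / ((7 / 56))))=-239814575/1462 = -164031.86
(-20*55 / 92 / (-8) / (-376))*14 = -1925/34592 = -0.06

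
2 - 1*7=-5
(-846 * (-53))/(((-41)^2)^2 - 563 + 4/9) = 201771/12713393 = 0.02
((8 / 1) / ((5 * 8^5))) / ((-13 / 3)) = -3/266240 = 0.00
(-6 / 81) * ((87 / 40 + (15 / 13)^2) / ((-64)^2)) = -7901/124600320 = 0.00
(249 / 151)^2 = 62001/22801 = 2.72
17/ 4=4.25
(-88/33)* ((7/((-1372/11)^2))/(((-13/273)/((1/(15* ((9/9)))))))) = 121/72030 = 0.00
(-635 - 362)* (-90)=89730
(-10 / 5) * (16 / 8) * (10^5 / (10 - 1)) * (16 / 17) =-6400000/153 = -41830.07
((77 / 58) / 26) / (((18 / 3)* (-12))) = -77/108576 = 0.00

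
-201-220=-421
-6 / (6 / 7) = -7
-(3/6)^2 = -1/4 = -0.25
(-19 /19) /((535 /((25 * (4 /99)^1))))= -20/10593 = 0.00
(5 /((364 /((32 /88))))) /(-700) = -1/140140 = 0.00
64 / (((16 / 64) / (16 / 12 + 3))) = 3328/3 = 1109.33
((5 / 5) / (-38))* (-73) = 73/38 = 1.92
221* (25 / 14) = 5525/14 = 394.64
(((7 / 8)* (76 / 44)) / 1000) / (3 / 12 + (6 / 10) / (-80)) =133/21340 = 0.01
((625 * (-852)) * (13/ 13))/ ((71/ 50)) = -375000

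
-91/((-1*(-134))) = -91/134 = -0.68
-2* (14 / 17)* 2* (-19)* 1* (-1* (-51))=3192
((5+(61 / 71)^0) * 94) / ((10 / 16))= 4512/5 = 902.40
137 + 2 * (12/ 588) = 137.04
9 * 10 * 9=810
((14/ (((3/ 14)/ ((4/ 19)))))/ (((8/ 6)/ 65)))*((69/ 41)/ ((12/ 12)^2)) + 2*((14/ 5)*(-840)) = -2785356/779 = -3575.55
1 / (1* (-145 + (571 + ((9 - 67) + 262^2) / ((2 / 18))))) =1/617700 = 0.00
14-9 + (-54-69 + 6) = -112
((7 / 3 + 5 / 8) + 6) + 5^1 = 335/24 = 13.96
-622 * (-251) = 156122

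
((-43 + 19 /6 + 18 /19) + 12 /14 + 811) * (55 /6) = 33925705/4788 = 7085.57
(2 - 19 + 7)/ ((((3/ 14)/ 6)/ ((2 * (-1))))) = 560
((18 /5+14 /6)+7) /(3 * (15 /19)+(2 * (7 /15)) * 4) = 3686/1739 = 2.12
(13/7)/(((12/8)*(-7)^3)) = -26/7203 = 0.00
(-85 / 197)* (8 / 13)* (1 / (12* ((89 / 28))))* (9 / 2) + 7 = 1588363/227929 = 6.97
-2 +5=3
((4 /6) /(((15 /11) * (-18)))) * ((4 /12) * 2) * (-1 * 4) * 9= 88/135 = 0.65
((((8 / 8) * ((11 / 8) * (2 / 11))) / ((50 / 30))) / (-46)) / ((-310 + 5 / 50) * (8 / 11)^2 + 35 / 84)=1089/54601586 = 0.00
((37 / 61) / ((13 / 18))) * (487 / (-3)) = -108114/793 = -136.34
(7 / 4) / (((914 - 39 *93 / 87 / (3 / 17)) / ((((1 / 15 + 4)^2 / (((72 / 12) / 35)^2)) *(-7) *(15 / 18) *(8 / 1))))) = -259089509/3820932 = -67.81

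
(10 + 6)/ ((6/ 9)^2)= 36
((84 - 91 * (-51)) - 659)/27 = 150.59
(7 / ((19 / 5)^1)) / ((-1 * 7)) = -5/19 = -0.26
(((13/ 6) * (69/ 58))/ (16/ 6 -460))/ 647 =-897/102971344 = 0.00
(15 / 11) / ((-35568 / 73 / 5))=-1825/130416 = -0.01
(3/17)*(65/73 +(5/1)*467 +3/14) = 7162497/17374 = 412.25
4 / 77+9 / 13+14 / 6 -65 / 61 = 368567/183183 = 2.01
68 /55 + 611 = 33673/55 = 612.24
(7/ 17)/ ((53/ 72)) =504/901 = 0.56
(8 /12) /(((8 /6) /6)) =3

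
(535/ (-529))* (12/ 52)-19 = -132268/6877 = -19.23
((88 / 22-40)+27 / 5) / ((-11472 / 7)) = 357/19120 = 0.02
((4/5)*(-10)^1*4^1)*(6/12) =-16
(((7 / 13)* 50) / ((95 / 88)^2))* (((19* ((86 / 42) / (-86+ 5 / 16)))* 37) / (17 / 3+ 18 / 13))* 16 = -573472768/651225 = -880.61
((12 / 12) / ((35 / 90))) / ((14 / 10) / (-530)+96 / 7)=47700/254351 = 0.19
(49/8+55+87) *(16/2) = 1185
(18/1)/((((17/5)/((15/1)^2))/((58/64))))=293625/272 = 1079.50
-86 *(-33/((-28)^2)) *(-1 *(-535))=759165/392 = 1936.65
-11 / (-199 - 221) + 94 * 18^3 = 230247371/420 = 548208.03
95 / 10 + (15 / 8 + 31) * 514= 67629/4 = 16907.25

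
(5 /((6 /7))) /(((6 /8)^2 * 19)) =280/513 = 0.55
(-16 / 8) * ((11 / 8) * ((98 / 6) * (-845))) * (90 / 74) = 6831825/148 = 46160.98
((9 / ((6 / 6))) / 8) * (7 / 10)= 63/80 = 0.79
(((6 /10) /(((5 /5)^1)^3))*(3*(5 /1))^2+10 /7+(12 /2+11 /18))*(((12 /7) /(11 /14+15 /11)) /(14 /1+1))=793012/104265 = 7.61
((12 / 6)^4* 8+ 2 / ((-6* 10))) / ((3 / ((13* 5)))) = 49907/18 = 2772.61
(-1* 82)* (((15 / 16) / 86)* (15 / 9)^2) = -5125/2064 = -2.48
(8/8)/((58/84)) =42/29 = 1.45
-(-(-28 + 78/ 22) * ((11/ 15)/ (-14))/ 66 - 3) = 41849/13860 = 3.02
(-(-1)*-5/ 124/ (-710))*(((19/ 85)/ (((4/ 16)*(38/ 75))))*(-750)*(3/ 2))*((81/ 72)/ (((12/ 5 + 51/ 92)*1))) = -1940625/45199736 = -0.04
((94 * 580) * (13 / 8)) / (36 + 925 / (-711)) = 62991045/24671 = 2553.24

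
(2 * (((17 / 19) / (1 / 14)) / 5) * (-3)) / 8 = -357/190 = -1.88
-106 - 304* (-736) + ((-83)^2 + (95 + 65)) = 230687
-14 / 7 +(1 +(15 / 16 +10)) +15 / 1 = 399/16 = 24.94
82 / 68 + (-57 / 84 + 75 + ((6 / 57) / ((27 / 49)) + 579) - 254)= 97850611/244188 = 400.72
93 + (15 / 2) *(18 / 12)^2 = 879/8 = 109.88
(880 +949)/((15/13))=23777/15 = 1585.13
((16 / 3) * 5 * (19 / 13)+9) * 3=1871/13 = 143.92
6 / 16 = 0.38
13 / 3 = 4.33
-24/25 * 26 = -624/25 = -24.96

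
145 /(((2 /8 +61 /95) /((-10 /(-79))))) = 551000/26781 = 20.57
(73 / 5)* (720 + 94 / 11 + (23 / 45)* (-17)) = 26012017/2475 = 10509.91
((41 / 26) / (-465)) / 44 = -41/531960 = 0.00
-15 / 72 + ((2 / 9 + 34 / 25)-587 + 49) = -965927/1800 = -536.63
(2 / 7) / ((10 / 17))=17/35 = 0.49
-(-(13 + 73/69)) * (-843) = -272570/23 = -11850.87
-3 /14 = -0.21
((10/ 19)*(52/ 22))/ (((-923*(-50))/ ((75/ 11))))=30/163229 = 0.00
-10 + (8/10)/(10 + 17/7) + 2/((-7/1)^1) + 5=-15899/3045 = -5.22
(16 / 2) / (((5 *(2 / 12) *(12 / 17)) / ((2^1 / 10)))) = 68/25 = 2.72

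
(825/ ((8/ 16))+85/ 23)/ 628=2.63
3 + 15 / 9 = 14/3 = 4.67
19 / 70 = 0.27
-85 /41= -2.07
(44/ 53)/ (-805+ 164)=-44/33973 = 0.00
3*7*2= 42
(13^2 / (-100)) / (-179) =169/17900 = 0.01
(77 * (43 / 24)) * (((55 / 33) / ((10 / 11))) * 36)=36421/4 = 9105.25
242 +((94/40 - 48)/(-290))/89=124921313/516200 = 242.00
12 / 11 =1.09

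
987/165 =329/55 = 5.98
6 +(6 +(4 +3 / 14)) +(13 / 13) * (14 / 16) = 957/56 = 17.09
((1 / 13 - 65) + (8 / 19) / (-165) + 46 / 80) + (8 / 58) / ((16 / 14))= -607304351/9455160 = -64.23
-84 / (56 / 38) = -57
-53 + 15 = -38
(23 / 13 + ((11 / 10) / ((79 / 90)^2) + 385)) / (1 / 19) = 598415982/81133 = 7375.74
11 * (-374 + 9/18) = -8217/2 = -4108.50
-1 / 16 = -0.06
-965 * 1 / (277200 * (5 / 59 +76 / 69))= -261901/89239920 = 0.00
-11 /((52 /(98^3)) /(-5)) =995491.54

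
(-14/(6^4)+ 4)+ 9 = 8417/648 = 12.99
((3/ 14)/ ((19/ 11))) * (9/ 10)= 0.11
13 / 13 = 1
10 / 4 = 5/2 = 2.50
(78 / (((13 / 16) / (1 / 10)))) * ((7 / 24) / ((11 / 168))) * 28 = 65856/55 = 1197.38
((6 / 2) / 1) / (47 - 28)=3/19 = 0.16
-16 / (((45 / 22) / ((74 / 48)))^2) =-9.09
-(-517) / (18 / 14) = 3619/9 = 402.11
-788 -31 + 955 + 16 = 152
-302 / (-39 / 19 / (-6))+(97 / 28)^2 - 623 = -15224483/10192 = -1493.77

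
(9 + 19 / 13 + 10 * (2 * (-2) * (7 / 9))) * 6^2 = -9664/13 = -743.38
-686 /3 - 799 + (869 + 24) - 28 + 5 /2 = -961/6 = -160.17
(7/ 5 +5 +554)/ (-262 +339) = 2802/385 = 7.28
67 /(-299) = -67/299 = -0.22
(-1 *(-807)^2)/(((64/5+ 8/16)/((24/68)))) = -17282.15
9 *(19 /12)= 14.25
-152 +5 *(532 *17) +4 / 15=676024/15 = 45068.27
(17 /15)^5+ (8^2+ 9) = 56854232/759375 = 74.87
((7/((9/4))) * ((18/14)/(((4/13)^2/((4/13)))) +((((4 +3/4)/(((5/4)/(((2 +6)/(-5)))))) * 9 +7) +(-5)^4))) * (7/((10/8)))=11396588/1125 = 10130.30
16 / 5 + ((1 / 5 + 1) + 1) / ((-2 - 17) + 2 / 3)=77/25 = 3.08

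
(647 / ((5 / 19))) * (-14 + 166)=1868536/5 = 373707.20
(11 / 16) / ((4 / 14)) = 2.41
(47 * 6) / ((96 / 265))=12455/16 = 778.44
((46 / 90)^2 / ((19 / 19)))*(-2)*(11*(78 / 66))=-13754/2025 = -6.79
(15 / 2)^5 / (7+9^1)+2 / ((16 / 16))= 760399/512 = 1485.15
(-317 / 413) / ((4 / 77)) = -14.78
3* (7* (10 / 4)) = 105/2 = 52.50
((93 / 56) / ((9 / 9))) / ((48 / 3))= 93/896 = 0.10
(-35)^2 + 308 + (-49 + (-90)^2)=9584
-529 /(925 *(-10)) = 529/9250 = 0.06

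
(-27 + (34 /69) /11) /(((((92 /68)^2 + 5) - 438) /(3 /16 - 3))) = -29563255/168137728 = -0.18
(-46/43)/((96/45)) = -345/688 = -0.50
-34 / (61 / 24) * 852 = -695232/61 = -11397.25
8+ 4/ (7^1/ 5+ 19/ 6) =1216/137 = 8.88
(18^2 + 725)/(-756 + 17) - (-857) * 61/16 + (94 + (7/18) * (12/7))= 119205773/35472 = 3360.56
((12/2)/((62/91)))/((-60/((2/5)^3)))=-182/19375 = -0.01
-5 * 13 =-65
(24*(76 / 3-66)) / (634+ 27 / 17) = -16592/10805 = -1.54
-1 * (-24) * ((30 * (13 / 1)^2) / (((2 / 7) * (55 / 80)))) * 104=708664320/11 = 64424029.09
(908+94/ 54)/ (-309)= -24563/8343 = -2.94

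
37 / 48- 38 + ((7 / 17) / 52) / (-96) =-1053141/28288 = -37.23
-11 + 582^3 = 197137357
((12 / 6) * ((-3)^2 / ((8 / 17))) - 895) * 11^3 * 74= -168769469/2 = -84384734.50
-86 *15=-1290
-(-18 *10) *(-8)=-1440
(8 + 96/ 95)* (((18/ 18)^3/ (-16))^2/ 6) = 107/18240 = 0.01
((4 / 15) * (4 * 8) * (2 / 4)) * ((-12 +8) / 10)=-128/75 = -1.71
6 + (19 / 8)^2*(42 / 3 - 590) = -3243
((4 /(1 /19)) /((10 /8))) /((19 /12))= 38.40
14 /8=7/4 = 1.75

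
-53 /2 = -26.50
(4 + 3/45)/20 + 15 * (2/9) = 1061/300 = 3.54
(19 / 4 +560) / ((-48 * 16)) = -753/1024 = -0.74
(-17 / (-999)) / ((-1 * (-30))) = 17/29970 = 0.00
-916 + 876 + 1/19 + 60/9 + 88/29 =-49997/1653 = -30.25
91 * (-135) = -12285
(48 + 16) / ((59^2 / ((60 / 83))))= 3840/288923 = 0.01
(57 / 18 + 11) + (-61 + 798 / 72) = -143/4 = -35.75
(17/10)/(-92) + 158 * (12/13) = 1744099/11960 = 145.83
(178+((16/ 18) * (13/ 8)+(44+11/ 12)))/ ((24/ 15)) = 40385/288 = 140.23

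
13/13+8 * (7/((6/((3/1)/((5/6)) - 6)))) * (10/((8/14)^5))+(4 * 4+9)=-3650.53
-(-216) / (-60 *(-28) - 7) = 216/1673 = 0.13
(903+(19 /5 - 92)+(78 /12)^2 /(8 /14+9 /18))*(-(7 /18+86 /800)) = -45795449/108000 = -424.03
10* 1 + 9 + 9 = 28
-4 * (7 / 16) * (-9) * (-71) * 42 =-93933/2 = -46966.50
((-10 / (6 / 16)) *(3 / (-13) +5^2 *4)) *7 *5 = -3631600/39 = -93117.95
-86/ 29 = -2.97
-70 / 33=-2.12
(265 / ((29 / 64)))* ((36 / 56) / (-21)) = -25440/1421 = -17.90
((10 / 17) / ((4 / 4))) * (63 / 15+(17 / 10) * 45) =47.47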